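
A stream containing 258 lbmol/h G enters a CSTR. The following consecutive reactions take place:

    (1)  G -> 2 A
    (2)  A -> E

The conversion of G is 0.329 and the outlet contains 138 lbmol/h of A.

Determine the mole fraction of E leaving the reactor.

Conversion of G: G consumed = 1ξ₁ = 0.329 × 258 → ξ₁ = 84.88 lbmol/h.
A balance: n_A = 0 + 2ξ₁ − 1ξ₂ = 138 → ξ₂ = (2·84.88 − 138)/1 = 31.76 lbmol/h.
Outlet amounts (n = n₀ + Σ ν·ξ):
  G: 258 − 1(84.88) = 173.1
  A: 0 + 2(84.88) − 1(31.76) = 138
  E: 0 + 1(31.76) = 31.76
Total out = 342.9 lbmol/h; y_E = 31.76 / 342.9 = 0.09264.

0.0926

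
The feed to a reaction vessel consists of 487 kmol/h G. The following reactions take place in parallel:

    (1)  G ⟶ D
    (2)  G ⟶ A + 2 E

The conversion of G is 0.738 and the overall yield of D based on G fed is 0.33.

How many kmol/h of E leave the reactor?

Yield of D: 1ξ₁ / 487 = 0.33 → ξ₁ = 160.7 kmol/h.
Conversion of G: 1ξ₁ + 1ξ₂ = 0.738 × 487 = 359.4 → ξ₂ = 198.7 kmol/h.
Outlet amounts (n = n₀ + Σ ν·ξ):
  G: 487 − 1(160.7) − 1(198.7) = 127.6
  D: 0 + 1(160.7) = 160.7
  A: 0 + 1(198.7) = 198.7
  E: 0 + 2(198.7) = 397.4

397 kmol/h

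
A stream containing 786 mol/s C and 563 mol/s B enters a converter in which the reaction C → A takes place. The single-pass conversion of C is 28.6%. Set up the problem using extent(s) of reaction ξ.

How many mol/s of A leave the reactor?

225 mol/s

C reacted = 0.286 × 786 = 224.8 mol/s; ν_C = −1, so ξ = 224.8/1 = 224.8 mol/s.
Outlet amounts (n = n₀ + ν ξ):
  C: 786 − 1(224.8) = 561.2
  A: 0 + 1(224.8) = 224.8
  B: 563 (inert)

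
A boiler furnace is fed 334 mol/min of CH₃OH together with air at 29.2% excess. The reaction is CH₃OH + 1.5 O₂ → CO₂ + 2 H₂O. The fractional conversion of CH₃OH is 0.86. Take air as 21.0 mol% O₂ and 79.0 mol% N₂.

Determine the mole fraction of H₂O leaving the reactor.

Stoichiometric O₂ = 1.5 × 334 = 501 mol/min; O₂ fed = 501 × 1.292 = 647.3 mol/min.
N₂ fed = 647.3 × 79/21 = 2435 mol/min.
Fuel reacted = 0.86 × 334 → ξ = 287.2 mol/min.
Outlet (n = n₀ + ν ξ):
  CH₃OH: 334 − 1(287.2) = 46.76
  O₂: 647.3 − 1.5(287.2) = 216.4
  N₂: 2435 (inert)
  CO₂: 0 + 1(287.2) = 287.2
  H₂O: 0 + 2(287.2) = 574.5
Total out = 3560 mol/min; y_H₂O = 574.5 / 3560 = 0.1614.

0.161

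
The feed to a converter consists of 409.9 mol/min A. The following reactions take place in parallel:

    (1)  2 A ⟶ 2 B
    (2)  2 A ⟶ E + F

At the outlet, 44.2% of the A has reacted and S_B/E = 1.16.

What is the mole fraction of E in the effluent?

Conversion of A: A consumed = 0.442 × 409.9 = 181.2 mol/min = 2ξ₁ + 2ξ₂.
Selectivity: 2ξ₁ / (1ξ₂) = 1.16 → ξ₁ = 0.58 ξ₂.
Substitute: (2·0.58 + 2) ξ₂ = 181.2 → ξ₂ = 57.33 mol/min, ξ₁ = 33.25 mol/min.
Outlet amounts (n = n₀ + Σ ν·ξ):
  A: 409.9 − 2(33.25) − 2(57.33) = 228.7
  B: 0 + 2(33.25) = 66.51
  E: 0 + 1(57.33) = 57.33
  F: 0 + 1(57.33) = 57.33
Total out = 409.9 mol/min; y_E = 57.33 / 409.9 = 0.1399.

0.14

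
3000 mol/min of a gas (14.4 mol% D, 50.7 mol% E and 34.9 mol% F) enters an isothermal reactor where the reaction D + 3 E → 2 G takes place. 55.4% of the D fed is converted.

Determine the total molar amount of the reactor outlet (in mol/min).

D reacted = 0.554 × 432 = 239.3 mol/min; ν_D = −1, so ξ = 239.3/1 = 239.3 mol/min.
Outlet amounts (n = n₀ + ν ξ):
  D: 432 − 1(239.3) = 192.7
  E: 1521 − 3(239.3) = 803
  G: 0 + 2(239.3) = 478.7
  F: 1047 (inert)
Total out = 192.7 + 803 + 478.7 + 1047 = 2521 mol/min.

2520 mol/min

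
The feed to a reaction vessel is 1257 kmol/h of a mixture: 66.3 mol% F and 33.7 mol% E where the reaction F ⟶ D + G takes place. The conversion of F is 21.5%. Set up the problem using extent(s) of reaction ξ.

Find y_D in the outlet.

F reacted = 0.215 × 833.4 = 179.2 kmol/h; ν_F = −1, so ξ = 179.2/1 = 179.2 kmol/h.
Outlet amounts (n = n₀ + ν ξ):
  F: 833.4 − 1(179.2) = 654.2
  D: 0 + 1(179.2) = 179.2
  G: 0 + 1(179.2) = 179.2
  E: 423.6 (inert)
Total out = 1436 kmol/h; y_D = 179.2 / 1436 = 0.1248.

0.125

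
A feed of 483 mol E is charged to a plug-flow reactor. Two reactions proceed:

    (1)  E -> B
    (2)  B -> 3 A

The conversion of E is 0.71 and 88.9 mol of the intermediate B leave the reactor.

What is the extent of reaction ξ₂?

Conversion of E: E consumed = 1ξ₁ = 0.71 × 483 → ξ₁ = 342.9 mol.
B balance: n_B = 0 + 1ξ₁ − 1ξ₂ = 88.9 → ξ₂ = (1·342.9 − 88.9)/1 = 254 mol.
Outlet amounts (n = n₀ + Σ ν·ξ):
  E: 483 − 1(342.9) = 140.1
  B: 0 + 1(342.9) − 1(254) = 88.9
  A: 0 + 3(254) = 762.1

ξ₂ = 254 mol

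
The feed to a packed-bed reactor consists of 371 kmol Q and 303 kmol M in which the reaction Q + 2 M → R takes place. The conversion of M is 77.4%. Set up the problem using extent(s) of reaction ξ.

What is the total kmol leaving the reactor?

M reacted = 0.774 × 303 = 234.5 kmol; ν_M = −2, so ξ = 234.5/2 = 117.3 kmol.
Outlet amounts (n = n₀ + ν ξ):
  Q: 371 − 1(117.3) = 253.7
  M: 303 − 2(117.3) = 68.48
  R: 0 + 1(117.3) = 117.3
Total out = 253.7 + 68.48 + 117.3 = 439.5 kmol.

439 kmol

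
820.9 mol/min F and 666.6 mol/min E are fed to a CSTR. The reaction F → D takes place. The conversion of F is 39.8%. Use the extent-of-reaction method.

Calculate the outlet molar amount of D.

327 mol/min

F reacted = 0.398 × 820.9 = 326.7 mol/min; ν_F = −1, so ξ = 326.7/1 = 326.7 mol/min.
Outlet amounts (n = n₀ + ν ξ):
  F: 820.9 − 1(326.7) = 494.2
  D: 0 + 1(326.7) = 326.7
  E: 666.6 (inert)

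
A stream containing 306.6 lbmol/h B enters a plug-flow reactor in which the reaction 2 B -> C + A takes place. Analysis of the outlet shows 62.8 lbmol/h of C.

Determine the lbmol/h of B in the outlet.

181 lbmol/h

For C: n = n₀ + 1ξ → 62.8 = 0 + 1ξ, giving ξ = 62.8 lbmol/h.
Outlet amounts (n = n₀ + ν ξ):
  B: 306.6 − 2(62.8) = 181
  C: 0 + 1(62.8) = 62.8
  A: 0 + 1(62.8) = 62.8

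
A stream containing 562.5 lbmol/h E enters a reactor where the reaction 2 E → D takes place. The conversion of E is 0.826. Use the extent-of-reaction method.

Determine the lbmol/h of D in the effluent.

E reacted = 0.826 × 562.5 = 464.6 lbmol/h; ν_E = −2, so ξ = 464.6/2 = 232.3 lbmol/h.
Outlet amounts (n = n₀ + ν ξ):
  E: 562.5 − 2(232.3) = 97.88
  D: 0 + 1(232.3) = 232.3

232 lbmol/h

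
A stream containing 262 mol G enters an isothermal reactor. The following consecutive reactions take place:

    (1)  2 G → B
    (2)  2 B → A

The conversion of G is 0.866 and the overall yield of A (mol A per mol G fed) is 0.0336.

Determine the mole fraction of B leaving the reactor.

0.686

Conversion of G: G consumed = 2ξ₁ = 0.866 × 262 → ξ₁ = 113.4 mol.
Yield of A: 1ξ₂ / 262 = 0.0336 → ξ₂ = 8.803 mol.
Outlet amounts (n = n₀ + Σ ν·ξ):
  G: 262 − 2(113.4) = 35.11
  B: 0 + 1(113.4) − 2(8.803) = 95.84
  A: 0 + 1(8.803) = 8.803
Total out = 139.8 mol; y_B = 95.84 / 139.8 = 0.6858.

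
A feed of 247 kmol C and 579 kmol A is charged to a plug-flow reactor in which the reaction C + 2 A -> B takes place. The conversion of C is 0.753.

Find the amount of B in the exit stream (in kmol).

C reacted = 0.753 × 247 = 186 kmol; ν_C = −1, so ξ = 186/1 = 186 kmol.
Outlet amounts (n = n₀ + ν ξ):
  C: 247 − 1(186) = 61.01
  A: 579 − 2(186) = 207
  B: 0 + 1(186) = 186

186 kmol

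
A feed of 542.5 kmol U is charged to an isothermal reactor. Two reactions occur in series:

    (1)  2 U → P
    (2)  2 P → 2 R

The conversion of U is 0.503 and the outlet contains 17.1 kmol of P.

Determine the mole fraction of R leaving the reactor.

0.294

Conversion of U: U consumed = 2ξ₁ = 0.503 × 542.5 → ξ₁ = 136.4 kmol.
P balance: n_P = 0 + 1ξ₁ − 2ξ₂ = 17.1 → ξ₂ = (1·136.4 − 17.1)/2 = 59.67 kmol.
Outlet amounts (n = n₀ + Σ ν·ξ):
  U: 542.5 − 2(136.4) = 269.6
  P: 0 + 1(136.4) − 2(59.67) = 17.1
  R: 0 + 2(59.67) = 119.3
Total out = 406.1 kmol; y_R = 119.3 / 406.1 = 0.2939.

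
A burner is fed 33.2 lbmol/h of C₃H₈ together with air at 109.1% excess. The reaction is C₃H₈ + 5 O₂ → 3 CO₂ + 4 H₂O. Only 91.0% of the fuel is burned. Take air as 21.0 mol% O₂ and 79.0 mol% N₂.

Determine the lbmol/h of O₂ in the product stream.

Stoichiometric O₂ = 5 × 33.2 = 166 lbmol/h; O₂ fed = 166 × 2.091 = 347.1 lbmol/h.
N₂ fed = 347.1 × 79/21 = 1306 lbmol/h.
Fuel reacted = 0.91 × 33.2 → ξ = 30.21 lbmol/h.
Outlet (n = n₀ + ν ξ):
  C₃H₈: 33.2 − 1(30.21) = 2.988
  O₂: 347.1 − 5(30.21) = 196
  N₂: 1306 (inert)
  CO₂: 0 + 3(30.21) = 90.64
  H₂O: 0 + 4(30.21) = 120.8

196 lbmol/h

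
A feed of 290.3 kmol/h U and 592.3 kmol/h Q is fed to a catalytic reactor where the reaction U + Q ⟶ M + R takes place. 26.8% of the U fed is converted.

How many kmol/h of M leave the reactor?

U reacted = 0.268 × 290.3 = 77.8 kmol/h; ν_U = −1, so ξ = 77.8/1 = 77.8 kmol/h.
Outlet amounts (n = n₀ + ν ξ):
  U: 290.3 − 1(77.8) = 212.5
  Q: 592.3 − 1(77.8) = 514.5
  M: 0 + 1(77.8) = 77.8
  R: 0 + 1(77.8) = 77.8

77.8 kmol/h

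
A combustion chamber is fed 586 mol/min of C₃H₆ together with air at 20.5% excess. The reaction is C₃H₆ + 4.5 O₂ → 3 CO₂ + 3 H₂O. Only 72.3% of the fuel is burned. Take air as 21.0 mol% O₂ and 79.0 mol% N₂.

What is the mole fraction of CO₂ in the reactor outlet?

0.0798

Stoichiometric O₂ = 4.5 × 586 = 2637 mol/min; O₂ fed = 2637 × 1.205 = 3178 mol/min.
N₂ fed = 3178 × 79/21 = 11950 mol/min.
Fuel reacted = 0.723 × 586 → ξ = 423.7 mol/min.
Outlet (n = n₀ + ν ξ):
  C₃H₆: 586 − 1(423.7) = 162.3
  O₂: 3178 − 4.5(423.7) = 1271
  N₂: 11950 (inert)
  CO₂: 0 + 3(423.7) = 1271
  H₂O: 0 + 3(423.7) = 1271
Total out = 15930 mol/min; y_CO₂ = 1271 / 15930 = 0.07979.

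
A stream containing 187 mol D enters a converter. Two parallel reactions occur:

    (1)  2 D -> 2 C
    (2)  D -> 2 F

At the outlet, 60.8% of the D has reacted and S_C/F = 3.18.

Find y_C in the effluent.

Conversion of D: D consumed = 0.608 × 187 = 113.7 mol = 2ξ₁ + 1ξ₂.
Selectivity: 2ξ₁ / (2ξ₂) = 3.18 → ξ₁ = 3.18 ξ₂.
Substitute: (2·3.18 + 1) ξ₂ = 113.7 → ξ₂ = 15.45 mol, ξ₁ = 49.12 mol.
Outlet amounts (n = n₀ + Σ ν·ξ):
  D: 187 − 2(49.12) − 1(15.45) = 73.3
  C: 0 + 2(49.12) = 98.25
  F: 0 + 2(15.45) = 30.9
Total out = 202.4 mol; y_C = 98.25 / 202.4 = 0.4853.

0.485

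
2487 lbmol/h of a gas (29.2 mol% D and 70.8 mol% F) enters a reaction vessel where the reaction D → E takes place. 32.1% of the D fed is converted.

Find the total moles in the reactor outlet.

2490 lbmol/h

D reacted = 0.321 × 726.2 = 233.1 lbmol/h; ν_D = −1, so ξ = 233.1/1 = 233.1 lbmol/h.
Outlet amounts (n = n₀ + ν ξ):
  D: 726.2 − 1(233.1) = 493.1
  E: 0 + 1(233.1) = 233.1
  F: 1761 (inert)
Total out = 493.1 + 233.1 + 1761 = 2487 lbmol/h.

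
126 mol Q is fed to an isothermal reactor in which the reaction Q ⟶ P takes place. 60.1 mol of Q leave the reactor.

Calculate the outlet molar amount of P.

For Q: n = n₀ − 1ξ → 60.1 = 126 − 1ξ, giving ξ = 65.9 mol.
Outlet amounts (n = n₀ + ν ξ):
  Q: 126 − 1(65.9) = 60.1
  P: 0 + 1(65.9) = 65.9

65.9 mol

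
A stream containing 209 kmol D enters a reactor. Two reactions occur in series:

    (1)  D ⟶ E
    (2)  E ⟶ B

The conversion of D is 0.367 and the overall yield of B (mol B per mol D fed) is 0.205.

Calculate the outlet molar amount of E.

Conversion of D: D consumed = 1ξ₁ = 0.367 × 209 → ξ₁ = 76.7 kmol.
Yield of B: 1ξ₂ / 209 = 0.205 → ξ₂ = 42.84 kmol.
Outlet amounts (n = n₀ + Σ ν·ξ):
  D: 209 − 1(76.7) = 132.3
  E: 0 + 1(76.7) − 1(42.84) = 33.86
  B: 0 + 1(42.84) = 42.84

33.9 kmol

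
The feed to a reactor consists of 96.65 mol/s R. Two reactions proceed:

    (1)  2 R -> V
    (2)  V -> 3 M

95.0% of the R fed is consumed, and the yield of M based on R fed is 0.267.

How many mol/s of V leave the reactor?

Conversion of R: R consumed = 2ξ₁ = 0.95 × 96.65 → ξ₁ = 45.91 mol/s.
Yield of M: 3ξ₂ / 96.65 = 0.267 → ξ₂ = 8.602 mol/s.
Outlet amounts (n = n₀ + Σ ν·ξ):
  R: 96.65 − 2(45.91) = 4.833
  V: 0 + 1(45.91) − 1(8.602) = 37.31
  M: 0 + 3(8.602) = 25.81

37.3 mol/s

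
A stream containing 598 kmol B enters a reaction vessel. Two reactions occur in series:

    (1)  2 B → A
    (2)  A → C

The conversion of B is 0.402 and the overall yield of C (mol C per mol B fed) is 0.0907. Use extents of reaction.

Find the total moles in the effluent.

478 kmol

Conversion of B: B consumed = 2ξ₁ = 0.402 × 598 → ξ₁ = 120.2 kmol.
Yield of C: 1ξ₂ / 598 = 0.0907 → ξ₂ = 54.24 kmol.
Outlet amounts (n = n₀ + Σ ν·ξ):
  B: 598 − 2(120.2) = 357.6
  A: 0 + 1(120.2) − 1(54.24) = 65.96
  C: 0 + 1(54.24) = 54.24
Total out = 357.6 + 65.96 + 54.24 = 477.8 kmol.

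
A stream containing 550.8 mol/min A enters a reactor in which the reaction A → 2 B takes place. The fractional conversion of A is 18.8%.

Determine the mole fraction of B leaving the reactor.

0.316

A reacted = 0.188 × 550.8 = 103.6 mol/min; ν_A = −1, so ξ = 103.6/1 = 103.6 mol/min.
Outlet amounts (n = n₀ + ν ξ):
  A: 550.8 − 1(103.6) = 447.2
  B: 0 + 2(103.6) = 207.1
Total out = 654.4 mol/min; y_B = 207.1 / 654.4 = 0.3165.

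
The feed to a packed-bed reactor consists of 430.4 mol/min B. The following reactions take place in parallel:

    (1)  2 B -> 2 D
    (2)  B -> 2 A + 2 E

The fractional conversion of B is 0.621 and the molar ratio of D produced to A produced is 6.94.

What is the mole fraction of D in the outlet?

Conversion of B: B consumed = 0.621 × 430.4 = 267.3 mol/min = 2ξ₁ + 1ξ₂.
Selectivity: 2ξ₁ / (2ξ₂) = 6.94 → ξ₁ = 6.94 ξ₂.
Substitute: (2·6.94 + 1) ξ₂ = 267.3 → ξ₂ = 17.96 mol/min, ξ₁ = 124.7 mol/min.
Outlet amounts (n = n₀ + Σ ν·ξ):
  B: 430.4 − 2(124.7) − 1(17.96) = 163.1
  D: 0 + 2(124.7) = 249.3
  A: 0 + 2(17.96) = 35.92
  E: 0 + 2(17.96) = 35.92
Total out = 484.3 mol/min; y_D = 249.3 / 484.3 = 0.5148.

0.515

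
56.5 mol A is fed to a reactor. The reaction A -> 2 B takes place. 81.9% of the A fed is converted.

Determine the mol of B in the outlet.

A reacted = 0.819 × 56.5 = 46.27 mol; ν_A = −1, so ξ = 46.27/1 = 46.27 mol.
Outlet amounts (n = n₀ + ν ξ):
  A: 56.5 − 1(46.27) = 10.23
  B: 0 + 2(46.27) = 92.55

92.5 mol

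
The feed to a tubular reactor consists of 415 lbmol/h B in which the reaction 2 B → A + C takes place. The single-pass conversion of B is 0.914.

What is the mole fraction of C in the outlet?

B reacted = 0.914 × 415 = 379.3 lbmol/h; ν_B = −2, so ξ = 379.3/2 = 189.7 lbmol/h.
Outlet amounts (n = n₀ + ν ξ):
  B: 415 − 2(189.7) = 35.69
  A: 0 + 1(189.7) = 189.7
  C: 0 + 1(189.7) = 189.7
Total out = 415 lbmol/h; y_C = 189.7 / 415 = 0.457.

0.457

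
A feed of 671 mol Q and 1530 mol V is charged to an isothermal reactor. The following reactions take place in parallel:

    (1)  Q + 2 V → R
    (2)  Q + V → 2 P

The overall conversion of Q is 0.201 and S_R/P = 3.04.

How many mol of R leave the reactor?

116 mol

Conversion of Q: Q consumed = 0.201 × 671 = 134.9 mol = 1ξ₁ + 1ξ₂.
Selectivity: 1ξ₁ / (2ξ₂) = 3.04 → ξ₁ = 6.08 ξ₂.
Substitute: (1·6.08 + 1) ξ₂ = 134.9 → ξ₂ = 19.05 mol, ξ₁ = 115.8 mol.
Outlet amounts (n = n₀ + Σ ν·ξ):
  Q: 671 − 1(115.8) − 1(19.05) = 536.1
  V: 1530 − 2(115.8) − 1(19.05) = 1279
  R: 0 + 1(115.8) = 115.8
  P: 0 + 2(19.05) = 38.1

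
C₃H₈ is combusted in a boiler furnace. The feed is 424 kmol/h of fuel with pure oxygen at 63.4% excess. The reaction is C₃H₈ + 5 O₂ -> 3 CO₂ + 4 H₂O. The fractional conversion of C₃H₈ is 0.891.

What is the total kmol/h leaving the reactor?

Stoichiometric O₂ = 5 × 424 = 2120 kmol/h; O₂ fed = 2120 × 1.634 = 3464 kmol/h.
Fuel reacted = 0.891 × 424 → ξ = 377.8 kmol/h.
Outlet (n = n₀ + ν ξ):
  C₃H₈: 424 − 1(377.8) = 46.22
  O₂: 3464 − 5(377.8) = 1575
  CO₂: 0 + 3(377.8) = 1133
  H₂O: 0 + 4(377.8) = 1511
Total out = 46.22 + 1575 + 1133 + 1511 = 4266 kmol/h.

4270 kmol/h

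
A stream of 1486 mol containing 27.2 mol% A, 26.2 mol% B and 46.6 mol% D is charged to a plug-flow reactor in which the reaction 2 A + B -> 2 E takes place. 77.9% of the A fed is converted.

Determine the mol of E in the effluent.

A reacted = 0.779 × 404.2 = 314.9 mol; ν_A = −2, so ξ = 314.9/2 = 157.4 mol.
Outlet amounts (n = n₀ + ν ξ):
  A: 404.2 − 2(157.4) = 89.33
  B: 389.3 − 1(157.4) = 231.9
  E: 0 + 2(157.4) = 314.9
  D: 692.5 (inert)

315 mol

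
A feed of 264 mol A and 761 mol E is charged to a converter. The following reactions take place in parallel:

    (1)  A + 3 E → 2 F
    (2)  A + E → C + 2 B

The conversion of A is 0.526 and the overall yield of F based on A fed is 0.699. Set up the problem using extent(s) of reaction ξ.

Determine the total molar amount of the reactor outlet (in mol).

Yield of F: 2ξ₁ / 264 = 0.699 → ξ₁ = 92.27 mol.
Conversion of A: 1ξ₁ + 1ξ₂ = 0.526 × 264 = 138.9 → ξ₂ = 46.6 mol.
Outlet amounts (n = n₀ + Σ ν·ξ):
  A: 264 − 1(92.27) − 1(46.6) = 125.1
  E: 761 − 3(92.27) − 1(46.6) = 437.6
  F: 0 + 2(92.27) = 184.5
  C: 0 + 1(46.6) = 46.6
  B: 0 + 2(46.6) = 93.19
Total out = 125.1 + 437.6 + 184.5 + 46.6 + 93.19 = 887.1 mol.

887 mol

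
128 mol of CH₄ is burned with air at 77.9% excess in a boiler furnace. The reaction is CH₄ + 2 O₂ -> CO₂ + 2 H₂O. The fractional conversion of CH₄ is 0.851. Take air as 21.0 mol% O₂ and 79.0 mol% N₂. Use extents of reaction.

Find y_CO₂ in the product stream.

0.0474

Stoichiometric O₂ = 2 × 128 = 256 mol; O₂ fed = 256 × 1.779 = 455.4 mol.
N₂ fed = 455.4 × 79/21 = 1713 mol.
Fuel reacted = 0.851 × 128 → ξ = 108.9 mol.
Outlet (n = n₀ + ν ξ):
  CH₄: 128 − 1(108.9) = 19.07
  O₂: 455.4 − 2(108.9) = 237.6
  N₂: 1713 (inert)
  CO₂: 0 + 1(108.9) = 108.9
  H₂O: 0 + 2(108.9) = 217.9
Total out = 2297 mol; y_CO₂ = 108.9 / 2297 = 0.04743.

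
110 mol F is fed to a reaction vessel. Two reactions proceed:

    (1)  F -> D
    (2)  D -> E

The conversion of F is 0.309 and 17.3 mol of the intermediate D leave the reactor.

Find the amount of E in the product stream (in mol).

Conversion of F: F consumed = 1ξ₁ = 0.309 × 110 → ξ₁ = 33.99 mol.
D balance: n_D = 0 + 1ξ₁ − 1ξ₂ = 17.3 → ξ₂ = (1·33.99 − 17.3)/1 = 16.69 mol.
Outlet amounts (n = n₀ + Σ ν·ξ):
  F: 110 − 1(33.99) = 76.01
  D: 0 + 1(33.99) − 1(16.69) = 17.3
  E: 0 + 1(16.69) = 16.69

16.7 mol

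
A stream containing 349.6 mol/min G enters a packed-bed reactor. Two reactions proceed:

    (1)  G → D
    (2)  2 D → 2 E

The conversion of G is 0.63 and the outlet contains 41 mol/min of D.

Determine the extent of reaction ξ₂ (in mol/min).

Conversion of G: G consumed = 1ξ₁ = 0.63 × 349.6 → ξ₁ = 220.2 mol/min.
D balance: n_D = 0 + 1ξ₁ − 2ξ₂ = 41 → ξ₂ = (1·220.2 − 41)/2 = 89.62 mol/min.
Outlet amounts (n = n₀ + Σ ν·ξ):
  G: 349.6 − 1(220.2) = 129.4
  D: 0 + 1(220.2) − 2(89.62) = 41
  E: 0 + 2(89.62) = 179.2

ξ₂ = 89.6 mol/min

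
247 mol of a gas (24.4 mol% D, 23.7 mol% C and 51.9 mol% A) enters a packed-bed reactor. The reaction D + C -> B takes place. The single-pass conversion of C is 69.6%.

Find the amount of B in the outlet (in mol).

40.7 mol

C reacted = 0.696 × 58.54 = 40.74 mol; ν_C = −1, so ξ = 40.74/1 = 40.74 mol.
Outlet amounts (n = n₀ + ν ξ):
  D: 60.27 − 1(40.74) = 19.52
  C: 58.54 − 1(40.74) = 17.8
  B: 0 + 1(40.74) = 40.74
  A: 128.2 (inert)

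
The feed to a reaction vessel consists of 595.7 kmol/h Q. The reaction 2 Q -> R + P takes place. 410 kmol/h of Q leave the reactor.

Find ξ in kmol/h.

ξ = 92.9 kmol/h

For Q: n = n₀ − 2ξ → 410 = 595.7 − 2ξ, giving ξ = 92.85 kmol/h.
Outlet amounts (n = n₀ + ν ξ):
  Q: 595.7 − 2(92.85) = 410
  R: 0 + 1(92.85) = 92.85
  P: 0 + 1(92.85) = 92.85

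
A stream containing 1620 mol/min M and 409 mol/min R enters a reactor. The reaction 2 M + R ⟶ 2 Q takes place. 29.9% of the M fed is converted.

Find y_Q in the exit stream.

M reacted = 0.299 × 1620 = 484.4 mol/min; ν_M = −2, so ξ = 484.4/2 = 242.2 mol/min.
Outlet amounts (n = n₀ + ν ξ):
  M: 1620 − 2(242.2) = 1136
  R: 409 − 1(242.2) = 166.8
  Q: 0 + 2(242.2) = 484.4
Total out = 1787 mol/min; y_Q = 484.4 / 1787 = 0.2711.

0.271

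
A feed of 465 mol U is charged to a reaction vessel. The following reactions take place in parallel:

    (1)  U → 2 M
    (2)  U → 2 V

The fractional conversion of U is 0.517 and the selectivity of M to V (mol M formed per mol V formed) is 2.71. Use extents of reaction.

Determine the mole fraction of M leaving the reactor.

Conversion of U: U consumed = 0.517 × 465 = 240.4 mol = 1ξ₁ + 1ξ₂.
Selectivity: 2ξ₁ / (2ξ₂) = 2.71 → ξ₁ = 2.71 ξ₂.
Substitute: (1·2.71 + 1) ξ₂ = 240.4 → ξ₂ = 64.8 mol, ξ₁ = 175.6 mol.
Outlet amounts (n = n₀ + Σ ν·ξ):
  U: 465 − 1(175.6) − 1(64.8) = 224.6
  M: 0 + 2(175.6) = 351.2
  V: 0 + 2(64.8) = 129.6
Total out = 705.4 mol; y_M = 351.2 / 705.4 = 0.4979.

0.498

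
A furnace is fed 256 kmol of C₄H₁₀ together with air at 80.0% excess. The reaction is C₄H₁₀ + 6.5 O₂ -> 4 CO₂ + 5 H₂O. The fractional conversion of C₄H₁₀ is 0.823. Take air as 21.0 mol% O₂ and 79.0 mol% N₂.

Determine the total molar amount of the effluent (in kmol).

14800 kmol

Stoichiometric O₂ = 6.5 × 256 = 1664 kmol; O₂ fed = 1664 × 1.800 = 2995 kmol.
N₂ fed = 2995 × 79/21 = 11270 kmol.
Fuel reacted = 0.823 × 256 → ξ = 210.7 kmol.
Outlet (n = n₀ + ν ξ):
  C₄H₁₀: 256 − 1(210.7) = 45.31
  O₂: 2995 − 6.5(210.7) = 1626
  N₂: 11270 (inert)
  CO₂: 0 + 4(210.7) = 842.8
  H₂O: 0 + 5(210.7) = 1053
Total out = 45.31 + 1626 + 11270 + 842.8 + 1053 = 14830 kmol.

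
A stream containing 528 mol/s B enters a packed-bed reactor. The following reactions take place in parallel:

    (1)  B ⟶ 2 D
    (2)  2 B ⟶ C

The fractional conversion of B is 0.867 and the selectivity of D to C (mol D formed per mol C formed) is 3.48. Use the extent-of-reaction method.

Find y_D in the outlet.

0.689

Conversion of B: B consumed = 0.867 × 528 = 457.8 mol/s = 1ξ₁ + 2ξ₂.
Selectivity: 2ξ₁ / (1ξ₂) = 3.48 → ξ₁ = 1.74 ξ₂.
Substitute: (1·1.74 + 2) ξ₂ = 457.8 → ξ₂ = 122.4 mol/s, ξ₁ = 213 mol/s.
Outlet amounts (n = n₀ + Σ ν·ξ):
  B: 528 − 1(213) − 2(122.4) = 70.22
  D: 0 + 2(213) = 426
  C: 0 + 1(122.4) = 122.4
Total out = 618.6 mol/s; y_D = 426 / 618.6 = 0.6886.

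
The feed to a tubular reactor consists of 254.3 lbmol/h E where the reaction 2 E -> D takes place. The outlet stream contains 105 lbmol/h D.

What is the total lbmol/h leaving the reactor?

149 lbmol/h

For D: n = n₀ + 1ξ → 105 = 0 + 1ξ, giving ξ = 105 lbmol/h.
Outlet amounts (n = n₀ + ν ξ):
  E: 254.3 − 2(105) = 44.3
  D: 0 + 1(105) = 105
Total out = 44.3 + 105 = 149.3 lbmol/h.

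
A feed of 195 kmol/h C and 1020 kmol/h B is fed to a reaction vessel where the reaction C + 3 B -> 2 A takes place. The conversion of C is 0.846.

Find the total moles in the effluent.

C reacted = 0.846 × 195 = 165 kmol/h; ν_C = −1, so ξ = 165/1 = 165 kmol/h.
Outlet amounts (n = n₀ + ν ξ):
  C: 195 − 1(165) = 30.03
  B: 1020 − 3(165) = 525.1
  A: 0 + 2(165) = 329.9
Total out = 30.03 + 525.1 + 329.9 = 885.1 kmol/h.

885 kmol/h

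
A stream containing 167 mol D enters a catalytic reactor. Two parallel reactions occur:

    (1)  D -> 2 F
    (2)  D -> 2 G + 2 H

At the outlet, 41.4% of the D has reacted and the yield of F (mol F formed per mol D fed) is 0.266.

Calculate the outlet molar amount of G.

Yield of F: 2ξ₁ / 167 = 0.266 → ξ₁ = 22.21 mol.
Conversion of D: 1ξ₁ + 1ξ₂ = 0.414 × 167 = 69.14 → ξ₂ = 46.93 mol.
Outlet amounts (n = n₀ + Σ ν·ξ):
  D: 167 − 1(22.21) − 1(46.93) = 97.86
  F: 0 + 2(22.21) = 44.42
  G: 0 + 2(46.93) = 93.85
  H: 0 + 2(46.93) = 93.85

93.9 mol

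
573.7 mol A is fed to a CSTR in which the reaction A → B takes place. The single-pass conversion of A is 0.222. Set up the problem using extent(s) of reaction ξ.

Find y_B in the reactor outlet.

0.222

A reacted = 0.222 × 573.7 = 127.4 mol; ν_A = −1, so ξ = 127.4/1 = 127.4 mol.
Outlet amounts (n = n₀ + ν ξ):
  A: 573.7 − 1(127.4) = 446.3
  B: 0 + 1(127.4) = 127.4
Total out = 573.7 mol; y_B = 127.4 / 573.7 = 0.222.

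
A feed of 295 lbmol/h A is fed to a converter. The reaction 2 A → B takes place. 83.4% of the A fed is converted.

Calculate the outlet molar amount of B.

123 lbmol/h

A reacted = 0.834 × 295 = 246 lbmol/h; ν_A = −2, so ξ = 246/2 = 123 lbmol/h.
Outlet amounts (n = n₀ + ν ξ):
  A: 295 − 2(123) = 48.97
  B: 0 + 1(123) = 123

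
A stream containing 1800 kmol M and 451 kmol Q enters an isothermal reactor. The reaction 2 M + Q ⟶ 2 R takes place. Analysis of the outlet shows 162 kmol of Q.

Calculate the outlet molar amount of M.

For Q: n = n₀ − 1ξ → 162 = 451 − 1ξ, giving ξ = 289 kmol.
Outlet amounts (n = n₀ + ν ξ):
  M: 1800 − 2(289) = 1222
  Q: 451 − 1(289) = 162
  R: 0 + 2(289) = 578

1220 kmol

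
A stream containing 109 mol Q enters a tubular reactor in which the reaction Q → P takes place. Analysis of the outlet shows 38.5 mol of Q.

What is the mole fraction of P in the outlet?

0.647

For Q: n = n₀ − 1ξ → 38.5 = 109 − 1ξ, giving ξ = 70.5 mol.
Outlet amounts (n = n₀ + ν ξ):
  Q: 109 − 1(70.5) = 38.5
  P: 0 + 1(70.5) = 70.5
Total out = 109 mol; y_P = 70.5 / 109 = 0.6468.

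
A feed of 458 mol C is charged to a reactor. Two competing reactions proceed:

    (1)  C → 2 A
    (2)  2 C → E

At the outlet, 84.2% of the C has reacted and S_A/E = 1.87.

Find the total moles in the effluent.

449 mol

Conversion of C: C consumed = 0.842 × 458 = 385.6 mol = 1ξ₁ + 2ξ₂.
Selectivity: 2ξ₁ / (1ξ₂) = 1.87 → ξ₁ = 0.935 ξ₂.
Substitute: (1·0.935 + 2) ξ₂ = 385.6 → ξ₂ = 131.4 mol, ξ₁ = 122.9 mol.
Outlet amounts (n = n₀ + Σ ν·ξ):
  C: 458 − 1(122.9) − 2(131.4) = 72.36
  A: 0 + 2(122.9) = 245.7
  E: 0 + 1(131.4) = 131.4
Total out = 72.36 + 245.7 + 131.4 = 449.5 mol.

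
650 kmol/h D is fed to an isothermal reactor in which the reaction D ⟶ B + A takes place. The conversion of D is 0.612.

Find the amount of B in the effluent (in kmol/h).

398 kmol/h

D reacted = 0.612 × 650 = 397.8 kmol/h; ν_D = −1, so ξ = 397.8/1 = 397.8 kmol/h.
Outlet amounts (n = n₀ + ν ξ):
  D: 650 − 1(397.8) = 252.2
  B: 0 + 1(397.8) = 397.8
  A: 0 + 1(397.8) = 397.8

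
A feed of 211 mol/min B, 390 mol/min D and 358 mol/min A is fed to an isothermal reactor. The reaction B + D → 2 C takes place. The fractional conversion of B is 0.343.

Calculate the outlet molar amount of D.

318 mol/min

B reacted = 0.343 × 211 = 72.37 mol/min; ν_B = −1, so ξ = 72.37/1 = 72.37 mol/min.
Outlet amounts (n = n₀ + ν ξ):
  B: 211 − 1(72.37) = 138.6
  D: 390 − 1(72.37) = 317.6
  C: 0 + 2(72.37) = 144.7
  A: 358 (inert)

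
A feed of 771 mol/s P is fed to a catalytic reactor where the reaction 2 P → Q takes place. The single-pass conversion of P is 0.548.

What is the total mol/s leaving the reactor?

P reacted = 0.548 × 771 = 422.5 mol/s; ν_P = −2, so ξ = 422.5/2 = 211.3 mol/s.
Outlet amounts (n = n₀ + ν ξ):
  P: 771 − 2(211.3) = 348.5
  Q: 0 + 1(211.3) = 211.3
Total out = 348.5 + 211.3 = 559.7 mol/s.

560 mol/s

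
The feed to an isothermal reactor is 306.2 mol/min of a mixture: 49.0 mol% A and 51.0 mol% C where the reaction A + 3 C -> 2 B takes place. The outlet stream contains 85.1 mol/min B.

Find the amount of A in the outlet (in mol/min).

For B: n = n₀ + 2ξ → 85.1 = 0 + 2ξ, giving ξ = 42.55 mol/min.
Outlet amounts (n = n₀ + ν ξ):
  A: 150 − 1(42.55) = 107.5
  C: 156.2 − 3(42.55) = 28.51
  B: 0 + 2(42.55) = 85.1

107 mol/min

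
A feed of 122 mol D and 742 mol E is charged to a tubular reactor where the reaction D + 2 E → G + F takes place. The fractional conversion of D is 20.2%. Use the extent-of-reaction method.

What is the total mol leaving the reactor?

D reacted = 0.202 × 122 = 24.64 mol; ν_D = −1, so ξ = 24.64/1 = 24.64 mol.
Outlet amounts (n = n₀ + ν ξ):
  D: 122 − 1(24.64) = 97.36
  E: 742 − 2(24.64) = 692.7
  G: 0 + 1(24.64) = 24.64
  F: 0 + 1(24.64) = 24.64
Total out = 97.36 + 692.7 + 24.64 + 24.64 = 839.4 mol.

839 mol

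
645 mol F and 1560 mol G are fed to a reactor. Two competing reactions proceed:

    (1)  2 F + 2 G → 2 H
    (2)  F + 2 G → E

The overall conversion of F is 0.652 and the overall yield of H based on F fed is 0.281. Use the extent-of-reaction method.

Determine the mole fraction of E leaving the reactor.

Yield of H: 2ξ₁ / 645 = 0.281 → ξ₁ = 90.62 mol.
Conversion of F: 2ξ₁ + 1ξ₂ = 0.652 × 645 = 420.5 → ξ₂ = 239.3 mol.
Outlet amounts (n = n₀ + Σ ν·ξ):
  F: 645 − 2(90.62) − 1(239.3) = 224.5
  G: 1560 − 2(90.62) − 2(239.3) = 900.2
  H: 0 + 2(90.62) = 181.2
  E: 0 + 1(239.3) = 239.3
Total out = 1545 mol; y_E = 239.3 / 1545 = 0.1549.

0.155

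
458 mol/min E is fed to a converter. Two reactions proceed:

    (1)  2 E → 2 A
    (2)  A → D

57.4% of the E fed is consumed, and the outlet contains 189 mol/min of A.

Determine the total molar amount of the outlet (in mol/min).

458 mol/min

Conversion of E: E consumed = 2ξ₁ = 0.574 × 458 → ξ₁ = 131.4 mol/min.
A balance: n_A = 0 + 2ξ₁ − 1ξ₂ = 189 → ξ₂ = (2·131.4 − 189)/1 = 73.89 mol/min.
Outlet amounts (n = n₀ + Σ ν·ξ):
  E: 458 − 2(131.4) = 195.1
  A: 0 + 2(131.4) − 1(73.89) = 189
  D: 0 + 1(73.89) = 73.89
Total out = 195.1 + 189 + 73.89 = 458 mol/min.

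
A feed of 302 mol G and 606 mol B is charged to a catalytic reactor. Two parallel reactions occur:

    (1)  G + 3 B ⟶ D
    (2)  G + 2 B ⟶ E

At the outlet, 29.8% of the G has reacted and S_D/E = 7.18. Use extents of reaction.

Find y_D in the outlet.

Conversion of G: G consumed = 0.298 × 302 = 90 mol = 1ξ₁ + 1ξ₂.
Selectivity: 1ξ₁ / (1ξ₂) = 7.18 → ξ₁ = 7.18 ξ₂.
Substitute: (1·7.18 + 1) ξ₂ = 90 → ξ₂ = 11 mol, ξ₁ = 78.99 mol.
Outlet amounts (n = n₀ + Σ ν·ξ):
  G: 302 − 1(78.99) − 1(11) = 212
  B: 606 − 3(78.99) − 2(11) = 347
  D: 0 + 1(78.99) = 78.99
  E: 0 + 1(11) = 11
Total out = 649 mol; y_D = 78.99 / 649 = 0.1217.

0.122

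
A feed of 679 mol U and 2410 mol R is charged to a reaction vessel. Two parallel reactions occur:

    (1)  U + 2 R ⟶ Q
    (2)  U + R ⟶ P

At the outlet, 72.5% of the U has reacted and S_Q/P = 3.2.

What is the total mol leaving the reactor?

2220 mol

Conversion of U: U consumed = 0.725 × 679 = 492.3 mol = 1ξ₁ + 1ξ₂.
Selectivity: 1ξ₁ / (1ξ₂) = 3.2 → ξ₁ = 3.2 ξ₂.
Substitute: (1·3.2 + 1) ξ₂ = 492.3 → ξ₂ = 117.2 mol, ξ₁ = 375.1 mol.
Outlet amounts (n = n₀ + Σ ν·ξ):
  U: 679 − 1(375.1) − 1(117.2) = 186.7
  R: 2410 − 2(375.1) − 1(117.2) = 1543
  Q: 0 + 1(375.1) = 375.1
  P: 0 + 1(117.2) = 117.2
Total out = 186.7 + 1543 + 375.1 + 117.2 = 2222 mol.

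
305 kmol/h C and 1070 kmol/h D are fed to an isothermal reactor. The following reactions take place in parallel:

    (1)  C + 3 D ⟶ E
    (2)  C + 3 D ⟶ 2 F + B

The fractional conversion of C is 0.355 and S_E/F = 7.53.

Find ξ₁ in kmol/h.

Conversion of C: C consumed = 0.355 × 305 = 108.3 kmol/h = 1ξ₁ + 1ξ₂.
Selectivity: 1ξ₁ / (2ξ₂) = 7.53 → ξ₁ = 15.06 ξ₂.
Substitute: (1·15.06 + 1) ξ₂ = 108.3 → ξ₂ = 6.742 kmol/h, ξ₁ = 101.5 kmol/h.
Outlet amounts (n = n₀ + Σ ν·ξ):
  C: 305 − 1(101.5) − 1(6.742) = 196.7
  D: 1070 − 3(101.5) − 3(6.742) = 745.2
  E: 0 + 1(101.5) = 101.5
  F: 0 + 2(6.742) = 13.48
  B: 0 + 1(6.742) = 6.742

ξ₁ = 102 kmol/h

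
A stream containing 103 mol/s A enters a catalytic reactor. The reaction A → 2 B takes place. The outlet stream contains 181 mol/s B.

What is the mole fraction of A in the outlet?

For B: n = n₀ + 2ξ → 181 = 0 + 2ξ, giving ξ = 90.5 mol/s.
Outlet amounts (n = n₀ + ν ξ):
  A: 103 − 1(90.5) = 12.5
  B: 0 + 2(90.5) = 181
Total out = 193.5 mol/s; y_A = 12.5 / 193.5 = 0.0646.

0.0646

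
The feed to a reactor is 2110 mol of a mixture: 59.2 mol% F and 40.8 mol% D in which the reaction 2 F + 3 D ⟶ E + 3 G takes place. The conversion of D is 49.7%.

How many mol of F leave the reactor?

964 mol

D reacted = 0.497 × 860.9 = 427.9 mol; ν_D = −3, so ξ = 427.9/3 = 142.6 mol.
Outlet amounts (n = n₀ + ν ξ):
  F: 1249 − 2(142.6) = 963.9
  D: 860.9 − 3(142.6) = 433
  E: 0 + 1(142.6) = 142.6
  G: 0 + 3(142.6) = 427.9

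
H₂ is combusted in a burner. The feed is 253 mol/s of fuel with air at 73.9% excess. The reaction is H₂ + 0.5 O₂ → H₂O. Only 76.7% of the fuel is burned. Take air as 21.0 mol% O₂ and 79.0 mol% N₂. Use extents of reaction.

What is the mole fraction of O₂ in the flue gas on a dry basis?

Stoichiometric O₂ = 0.5 × 253 = 126.5 mol/s; O₂ fed = 126.5 × 1.739 = 220 mol/s.
N₂ fed = 220 × 79/21 = 827.6 mol/s.
Fuel reacted = 0.767 × 253 → ξ = 194.1 mol/s.
Outlet (n = n₀ + ν ξ):
  H₂: 253 − 1(194.1) = 58.95
  O₂: 220 − 0.5(194.1) = 123
  N₂: 827.6 (inert)
  H₂O: 0 + 1(194.1) = 194.1
Dry total = 1009 mol/s; y_O₂ (dry) = 123 / 1009 = 0.1218.

0.122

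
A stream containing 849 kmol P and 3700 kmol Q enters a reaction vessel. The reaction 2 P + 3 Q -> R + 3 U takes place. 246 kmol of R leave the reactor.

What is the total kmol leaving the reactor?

For R: n = n₀ + 1ξ → 246 = 0 + 1ξ, giving ξ = 246 kmol.
Outlet amounts (n = n₀ + ν ξ):
  P: 849 − 2(246) = 357
  Q: 3700 − 3(246) = 2962
  R: 0 + 1(246) = 246
  U: 0 + 3(246) = 738
Total out = 357 + 2962 + 246 + 738 = 4303 kmol.

4300 kmol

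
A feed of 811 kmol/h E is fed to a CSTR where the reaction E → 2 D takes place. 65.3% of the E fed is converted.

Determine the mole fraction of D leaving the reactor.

0.79

E reacted = 0.653 × 811 = 529.6 kmol/h; ν_E = −1, so ξ = 529.6/1 = 529.6 kmol/h.
Outlet amounts (n = n₀ + ν ξ):
  E: 811 − 1(529.6) = 281.4
  D: 0 + 2(529.6) = 1059
Total out = 1341 kmol/h; y_D = 1059 / 1341 = 0.7901.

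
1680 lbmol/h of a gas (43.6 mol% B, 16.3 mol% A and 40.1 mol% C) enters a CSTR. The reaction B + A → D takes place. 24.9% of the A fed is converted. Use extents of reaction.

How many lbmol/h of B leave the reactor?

A reacted = 0.249 × 273.8 = 68.19 lbmol/h; ν_A = −1, so ξ = 68.19/1 = 68.19 lbmol/h.
Outlet amounts (n = n₀ + ν ξ):
  B: 732.5 − 1(68.19) = 664.3
  A: 273.8 − 1(68.19) = 205.7
  D: 0 + 1(68.19) = 68.19
  C: 673.7 (inert)

664 lbmol/h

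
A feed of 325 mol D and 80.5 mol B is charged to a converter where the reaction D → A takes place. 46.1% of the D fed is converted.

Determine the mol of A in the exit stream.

D reacted = 0.461 × 325 = 149.8 mol; ν_D = −1, so ξ = 149.8/1 = 149.8 mol.
Outlet amounts (n = n₀ + ν ξ):
  D: 325 − 1(149.8) = 175.2
  A: 0 + 1(149.8) = 149.8
  B: 80.5 (inert)

150 mol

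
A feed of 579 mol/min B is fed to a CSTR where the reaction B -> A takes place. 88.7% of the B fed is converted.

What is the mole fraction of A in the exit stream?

0.887

B reacted = 0.887 × 579 = 513.6 mol/min; ν_B = −1, so ξ = 513.6/1 = 513.6 mol/min.
Outlet amounts (n = n₀ + ν ξ):
  B: 579 − 1(513.6) = 65.43
  A: 0 + 1(513.6) = 513.6
Total out = 579 mol/min; y_A = 513.6 / 579 = 0.887.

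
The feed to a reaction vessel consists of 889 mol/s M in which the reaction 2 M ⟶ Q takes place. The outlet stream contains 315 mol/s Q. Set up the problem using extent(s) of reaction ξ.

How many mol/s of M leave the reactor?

259 mol/s

For Q: n = n₀ + 1ξ → 315 = 0 + 1ξ, giving ξ = 315 mol/s.
Outlet amounts (n = n₀ + ν ξ):
  M: 889 − 2(315) = 259
  Q: 0 + 1(315) = 315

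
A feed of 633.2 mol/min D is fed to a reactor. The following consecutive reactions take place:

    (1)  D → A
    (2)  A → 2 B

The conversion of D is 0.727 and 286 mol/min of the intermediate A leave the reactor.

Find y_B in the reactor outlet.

Conversion of D: D consumed = 1ξ₁ = 0.727 × 633.2 → ξ₁ = 460.3 mol/min.
A balance: n_A = 0 + 1ξ₁ − 1ξ₂ = 286 → ξ₂ = (1·460.3 − 286)/1 = 174.3 mol/min.
Outlet amounts (n = n₀ + Σ ν·ξ):
  D: 633.2 − 1(460.3) = 172.9
  A: 0 + 1(460.3) − 1(174.3) = 286
  B: 0 + 2(174.3) = 348.7
Total out = 807.5 mol/min; y_B = 348.7 / 807.5 = 0.4318.

0.432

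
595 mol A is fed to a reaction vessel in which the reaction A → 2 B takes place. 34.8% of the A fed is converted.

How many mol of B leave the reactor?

414 mol

A reacted = 0.348 × 595 = 207.1 mol; ν_A = −1, so ξ = 207.1/1 = 207.1 mol.
Outlet amounts (n = n₀ + ν ξ):
  A: 595 − 1(207.1) = 387.9
  B: 0 + 2(207.1) = 414.1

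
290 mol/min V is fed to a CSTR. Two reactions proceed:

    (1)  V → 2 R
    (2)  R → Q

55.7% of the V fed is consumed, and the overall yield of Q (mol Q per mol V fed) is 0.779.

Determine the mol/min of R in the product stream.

97.2 mol/min

Conversion of V: V consumed = 1ξ₁ = 0.557 × 290 → ξ₁ = 161.5 mol/min.
Yield of Q: 1ξ₂ / 290 = 0.779 → ξ₂ = 225.9 mol/min.
Outlet amounts (n = n₀ + Σ ν·ξ):
  V: 290 − 1(161.5) = 128.5
  R: 0 + 2(161.5) − 1(225.9) = 97.15
  Q: 0 + 1(225.9) = 225.9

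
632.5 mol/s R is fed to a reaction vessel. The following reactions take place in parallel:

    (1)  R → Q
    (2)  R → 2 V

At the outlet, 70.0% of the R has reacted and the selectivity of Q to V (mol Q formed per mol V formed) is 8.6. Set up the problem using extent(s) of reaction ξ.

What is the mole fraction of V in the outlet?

Conversion of R: R consumed = 0.7 × 632.5 = 442.8 mol/s = 1ξ₁ + 1ξ₂.
Selectivity: 1ξ₁ / (2ξ₂) = 8.6 → ξ₁ = 17.2 ξ₂.
Substitute: (1·17.2 + 1) ξ₂ = 442.8 → ξ₂ = 24.33 mol/s, ξ₁ = 418.4 mol/s.
Outlet amounts (n = n₀ + Σ ν·ξ):
  R: 632.5 − 1(418.4) − 1(24.33) = 189.8
  Q: 0 + 1(418.4) = 418.4
  V: 0 + 2(24.33) = 48.65
Total out = 656.8 mol/s; y_V = 48.65 / 656.8 = 0.07407.

0.0741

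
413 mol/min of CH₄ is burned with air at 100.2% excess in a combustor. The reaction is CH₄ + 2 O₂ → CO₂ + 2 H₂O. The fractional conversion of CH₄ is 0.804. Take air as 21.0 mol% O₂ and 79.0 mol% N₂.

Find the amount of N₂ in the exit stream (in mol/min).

6220 mol/min

Stoichiometric O₂ = 2 × 413 = 826 mol/min; O₂ fed = 826 × 2.002 = 1654 mol/min.
N₂ fed = 1654 × 79/21 = 6221 mol/min.
Fuel reacted = 0.804 × 413 → ξ = 332.1 mol/min.
Outlet (n = n₀ + ν ξ):
  CH₄: 413 − 1(332.1) = 80.95
  O₂: 1654 − 2(332.1) = 989.5
  N₂: 6221 (inert)
  CO₂: 0 + 1(332.1) = 332.1
  H₂O: 0 + 2(332.1) = 664.1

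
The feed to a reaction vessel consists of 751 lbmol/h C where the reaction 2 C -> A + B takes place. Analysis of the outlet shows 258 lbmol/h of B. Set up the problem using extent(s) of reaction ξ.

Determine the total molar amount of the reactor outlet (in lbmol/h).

For B: n = n₀ + 1ξ → 258 = 0 + 1ξ, giving ξ = 258 lbmol/h.
Outlet amounts (n = n₀ + ν ξ):
  C: 751 − 2(258) = 235
  A: 0 + 1(258) = 258
  B: 0 + 1(258) = 258
Total out = 235 + 258 + 258 = 751 lbmol/h.

751 lbmol/h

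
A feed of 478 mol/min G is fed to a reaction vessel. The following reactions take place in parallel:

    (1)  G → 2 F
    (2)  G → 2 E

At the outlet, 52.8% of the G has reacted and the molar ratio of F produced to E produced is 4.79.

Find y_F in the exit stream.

0.572

Conversion of G: G consumed = 0.528 × 478 = 252.4 mol/min = 1ξ₁ + 1ξ₂.
Selectivity: 2ξ₁ / (2ξ₂) = 4.79 → ξ₁ = 4.79 ξ₂.
Substitute: (1·4.79 + 1) ξ₂ = 252.4 → ξ₂ = 43.59 mol/min, ξ₁ = 208.8 mol/min.
Outlet amounts (n = n₀ + Σ ν·ξ):
  G: 478 − 1(208.8) − 1(43.59) = 225.6
  F: 0 + 2(208.8) = 417.6
  E: 0 + 2(43.59) = 87.18
Total out = 730.4 mol/min; y_F = 417.6 / 730.4 = 0.5717.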